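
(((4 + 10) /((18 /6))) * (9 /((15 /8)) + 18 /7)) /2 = 86 /5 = 17.20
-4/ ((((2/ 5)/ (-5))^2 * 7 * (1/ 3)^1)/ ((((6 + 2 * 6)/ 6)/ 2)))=-5625/ 14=-401.79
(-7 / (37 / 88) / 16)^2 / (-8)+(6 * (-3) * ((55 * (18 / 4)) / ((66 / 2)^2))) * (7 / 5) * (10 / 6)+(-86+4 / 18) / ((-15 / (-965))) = -71925341041 / 13010976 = -5528.05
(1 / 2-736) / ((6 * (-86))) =1471 / 1032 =1.43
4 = 4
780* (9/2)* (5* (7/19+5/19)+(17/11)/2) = 2883465/209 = 13796.48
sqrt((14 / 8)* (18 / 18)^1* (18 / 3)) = sqrt(42) / 2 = 3.24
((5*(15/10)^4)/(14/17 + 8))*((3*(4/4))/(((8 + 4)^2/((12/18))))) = 0.04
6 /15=2 /5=0.40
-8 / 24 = -1 / 3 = -0.33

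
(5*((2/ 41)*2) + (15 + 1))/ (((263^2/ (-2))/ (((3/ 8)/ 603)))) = -0.00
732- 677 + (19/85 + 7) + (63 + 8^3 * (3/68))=12564/85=147.81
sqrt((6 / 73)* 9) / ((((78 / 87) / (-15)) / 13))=-1305* sqrt(438) / 146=-187.07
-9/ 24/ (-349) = 3/ 2792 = 0.00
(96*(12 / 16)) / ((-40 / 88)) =-792 / 5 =-158.40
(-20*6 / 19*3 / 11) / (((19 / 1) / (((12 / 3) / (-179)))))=1440 / 710809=0.00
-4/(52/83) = -83/13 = -6.38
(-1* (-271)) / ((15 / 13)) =3523 / 15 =234.87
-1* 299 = -299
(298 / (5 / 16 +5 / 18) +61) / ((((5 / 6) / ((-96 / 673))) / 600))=-664892928 / 11441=-58114.93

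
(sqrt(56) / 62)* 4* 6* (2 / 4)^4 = 3* sqrt(14) / 62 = 0.18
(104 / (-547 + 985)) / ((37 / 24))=416 / 2701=0.15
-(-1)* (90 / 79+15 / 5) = 327 / 79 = 4.14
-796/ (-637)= 796/ 637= 1.25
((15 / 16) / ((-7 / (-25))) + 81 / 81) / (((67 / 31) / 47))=709559 / 7504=94.56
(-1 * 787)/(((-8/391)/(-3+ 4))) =307717/8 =38464.62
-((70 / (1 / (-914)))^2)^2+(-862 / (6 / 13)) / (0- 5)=-251343814625282394397 / 15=-16756254308352159626.47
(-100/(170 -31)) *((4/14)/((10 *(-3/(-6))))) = -40/973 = -0.04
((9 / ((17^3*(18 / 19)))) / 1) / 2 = 19 / 19652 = 0.00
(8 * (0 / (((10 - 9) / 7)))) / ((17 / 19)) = 0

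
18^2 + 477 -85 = 716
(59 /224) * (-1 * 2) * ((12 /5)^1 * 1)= -177 /140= -1.26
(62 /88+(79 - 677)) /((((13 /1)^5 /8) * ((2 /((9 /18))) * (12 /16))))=-0.00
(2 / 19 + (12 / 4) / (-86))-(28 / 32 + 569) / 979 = -3274363 / 6398744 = -0.51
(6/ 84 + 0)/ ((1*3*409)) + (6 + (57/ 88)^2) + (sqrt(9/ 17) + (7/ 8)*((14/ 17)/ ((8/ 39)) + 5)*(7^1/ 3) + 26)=3*sqrt(17)/ 17 + 19156222289/ 376908224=51.55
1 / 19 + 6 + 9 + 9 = 457 / 19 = 24.05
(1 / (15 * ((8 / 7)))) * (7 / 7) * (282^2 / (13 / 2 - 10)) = -6627 / 5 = -1325.40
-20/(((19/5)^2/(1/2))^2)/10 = -625/260642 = -0.00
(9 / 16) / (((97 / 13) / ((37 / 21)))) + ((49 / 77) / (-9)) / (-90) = 0.13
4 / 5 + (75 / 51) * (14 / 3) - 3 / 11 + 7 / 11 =22514 / 2805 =8.03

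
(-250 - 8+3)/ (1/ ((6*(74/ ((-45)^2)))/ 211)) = -2516/ 9495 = -0.26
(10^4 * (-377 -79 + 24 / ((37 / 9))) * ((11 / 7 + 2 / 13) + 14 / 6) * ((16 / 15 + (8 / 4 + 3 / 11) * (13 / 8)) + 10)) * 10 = -299629836320000 / 111111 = -2696671223.55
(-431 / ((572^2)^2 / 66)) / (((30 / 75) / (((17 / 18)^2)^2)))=-179987755 / 340533777272832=-0.00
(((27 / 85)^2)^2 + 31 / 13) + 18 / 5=4068117358 / 678608125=5.99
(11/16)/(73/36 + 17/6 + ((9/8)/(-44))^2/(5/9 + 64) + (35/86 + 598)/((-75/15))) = -0.01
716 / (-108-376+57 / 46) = -32936 / 22207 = -1.48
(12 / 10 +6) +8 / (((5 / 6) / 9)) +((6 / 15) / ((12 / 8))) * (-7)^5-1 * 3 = -65869 / 15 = -4391.27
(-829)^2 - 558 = 686683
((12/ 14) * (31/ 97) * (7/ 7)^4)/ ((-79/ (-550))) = 102300/ 53641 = 1.91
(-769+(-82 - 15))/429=-866/429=-2.02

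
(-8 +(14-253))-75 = -322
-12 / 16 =-3 / 4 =-0.75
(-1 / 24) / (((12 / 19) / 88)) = -209 / 36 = -5.81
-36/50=-18/25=-0.72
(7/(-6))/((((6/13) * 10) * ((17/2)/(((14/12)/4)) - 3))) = -637/65880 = -0.01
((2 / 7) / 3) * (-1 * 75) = -50 / 7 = -7.14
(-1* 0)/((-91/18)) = 0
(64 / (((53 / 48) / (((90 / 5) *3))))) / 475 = 165888 / 25175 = 6.59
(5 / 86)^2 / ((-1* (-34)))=25 / 251464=0.00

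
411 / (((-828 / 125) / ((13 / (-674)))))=222625 / 186024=1.20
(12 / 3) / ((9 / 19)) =8.44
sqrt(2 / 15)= sqrt(30) / 15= 0.37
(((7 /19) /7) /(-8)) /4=-1 /608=-0.00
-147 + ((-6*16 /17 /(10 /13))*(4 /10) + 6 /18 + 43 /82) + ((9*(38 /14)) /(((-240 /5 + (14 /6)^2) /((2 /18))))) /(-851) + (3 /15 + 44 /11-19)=-39090645985663 /238534066050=-163.88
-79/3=-26.33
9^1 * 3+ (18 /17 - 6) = 375 /17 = 22.06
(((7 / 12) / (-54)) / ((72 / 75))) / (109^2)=-175 / 184773312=-0.00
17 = 17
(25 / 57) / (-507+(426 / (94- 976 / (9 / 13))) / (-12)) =-592100 / 684407493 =-0.00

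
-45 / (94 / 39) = -1755 / 94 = -18.67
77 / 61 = 1.26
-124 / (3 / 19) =-2356 / 3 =-785.33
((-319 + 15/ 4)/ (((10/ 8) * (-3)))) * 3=1261/ 5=252.20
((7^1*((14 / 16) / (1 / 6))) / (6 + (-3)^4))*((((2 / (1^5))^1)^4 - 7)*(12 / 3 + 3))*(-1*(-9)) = 27783 / 116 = 239.51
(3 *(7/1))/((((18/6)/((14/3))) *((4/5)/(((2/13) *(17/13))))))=8.21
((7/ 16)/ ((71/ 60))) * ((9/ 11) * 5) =4725/ 3124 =1.51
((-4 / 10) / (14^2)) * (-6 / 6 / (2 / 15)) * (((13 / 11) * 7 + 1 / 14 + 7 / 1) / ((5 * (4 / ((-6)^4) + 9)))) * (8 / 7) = 2296836 / 385204435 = 0.01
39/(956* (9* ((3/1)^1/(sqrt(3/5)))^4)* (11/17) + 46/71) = 47073/1511938682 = 0.00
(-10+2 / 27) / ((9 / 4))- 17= -5203 / 243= -21.41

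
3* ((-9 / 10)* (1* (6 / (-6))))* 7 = 189 / 10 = 18.90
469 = 469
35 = 35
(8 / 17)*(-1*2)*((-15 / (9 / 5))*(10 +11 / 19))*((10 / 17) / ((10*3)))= 26800 / 16473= 1.63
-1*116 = -116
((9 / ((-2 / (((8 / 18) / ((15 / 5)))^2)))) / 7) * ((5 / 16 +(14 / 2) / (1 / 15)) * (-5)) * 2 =8425 / 567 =14.86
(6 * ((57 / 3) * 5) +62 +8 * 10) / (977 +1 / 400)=284800 / 390801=0.73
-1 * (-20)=20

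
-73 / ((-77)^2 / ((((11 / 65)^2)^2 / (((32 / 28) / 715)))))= -97163 / 15379000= -0.01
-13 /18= -0.72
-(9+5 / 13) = -122 / 13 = -9.38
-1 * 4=-4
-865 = -865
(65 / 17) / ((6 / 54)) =585 / 17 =34.41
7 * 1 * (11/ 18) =77/ 18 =4.28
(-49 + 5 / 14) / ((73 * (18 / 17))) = -0.63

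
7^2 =49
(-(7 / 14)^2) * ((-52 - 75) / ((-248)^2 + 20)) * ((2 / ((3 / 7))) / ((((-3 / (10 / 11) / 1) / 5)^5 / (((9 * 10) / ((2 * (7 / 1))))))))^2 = 77514648437500000000 / 2617468485816943341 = 29.61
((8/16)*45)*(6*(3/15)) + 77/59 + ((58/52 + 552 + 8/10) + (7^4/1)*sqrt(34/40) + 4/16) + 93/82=367052287/628940 + 2401*sqrt(85)/10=2797.22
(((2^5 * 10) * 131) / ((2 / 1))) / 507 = 20960 / 507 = 41.34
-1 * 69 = -69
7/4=1.75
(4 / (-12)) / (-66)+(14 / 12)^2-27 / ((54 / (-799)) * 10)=40903 / 990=41.32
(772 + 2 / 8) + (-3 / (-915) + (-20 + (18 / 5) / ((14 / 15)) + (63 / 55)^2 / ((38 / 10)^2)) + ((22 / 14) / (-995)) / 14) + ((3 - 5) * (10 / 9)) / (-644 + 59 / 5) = 11179128017416785533 / 14783203817793180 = 756.20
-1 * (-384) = 384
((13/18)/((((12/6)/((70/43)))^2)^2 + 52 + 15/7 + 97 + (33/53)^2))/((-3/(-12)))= 54798323125/2917545171228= 0.02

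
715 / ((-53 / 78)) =-55770 / 53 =-1052.26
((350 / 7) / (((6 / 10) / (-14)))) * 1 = -3500 / 3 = -1166.67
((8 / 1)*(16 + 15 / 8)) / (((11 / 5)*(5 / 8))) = 104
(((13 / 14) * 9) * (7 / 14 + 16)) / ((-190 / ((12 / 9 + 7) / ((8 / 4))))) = -6435 / 2128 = -3.02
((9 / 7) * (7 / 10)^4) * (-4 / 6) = -1029 / 5000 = -0.21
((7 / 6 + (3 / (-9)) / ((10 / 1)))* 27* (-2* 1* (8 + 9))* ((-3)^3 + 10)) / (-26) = -44217 / 65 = -680.26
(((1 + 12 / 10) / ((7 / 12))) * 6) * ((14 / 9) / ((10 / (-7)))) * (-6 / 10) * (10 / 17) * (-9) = -33264 / 425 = -78.27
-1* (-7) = 7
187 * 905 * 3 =507705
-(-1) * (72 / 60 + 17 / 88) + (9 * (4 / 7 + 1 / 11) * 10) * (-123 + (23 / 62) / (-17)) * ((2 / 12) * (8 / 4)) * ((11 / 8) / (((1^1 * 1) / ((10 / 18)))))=-89078177 / 47740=-1865.90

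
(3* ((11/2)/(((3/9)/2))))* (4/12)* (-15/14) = -495/14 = -35.36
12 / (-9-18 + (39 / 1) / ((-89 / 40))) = -356 / 1321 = -0.27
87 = 87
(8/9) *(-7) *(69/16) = -161/6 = -26.83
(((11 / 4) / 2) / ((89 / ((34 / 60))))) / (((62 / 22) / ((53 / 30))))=109021 / 19864800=0.01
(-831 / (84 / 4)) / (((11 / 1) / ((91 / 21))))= -3601 / 231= -15.59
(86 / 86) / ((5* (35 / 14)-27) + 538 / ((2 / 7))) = 2 / 3737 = 0.00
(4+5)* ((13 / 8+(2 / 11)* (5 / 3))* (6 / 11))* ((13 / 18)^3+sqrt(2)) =1118273 / 313632+4581* sqrt(2) / 484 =16.95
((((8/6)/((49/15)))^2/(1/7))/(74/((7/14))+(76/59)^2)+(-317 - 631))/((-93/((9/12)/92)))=5293667053/63703217438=0.08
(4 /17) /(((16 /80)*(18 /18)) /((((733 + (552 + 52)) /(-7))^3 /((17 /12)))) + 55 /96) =4459437440 /10858264871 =0.41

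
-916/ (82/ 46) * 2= -42136/ 41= -1027.71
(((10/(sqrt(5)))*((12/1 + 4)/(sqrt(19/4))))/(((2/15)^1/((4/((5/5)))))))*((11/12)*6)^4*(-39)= -68519880*sqrt(95)/19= -35149956.78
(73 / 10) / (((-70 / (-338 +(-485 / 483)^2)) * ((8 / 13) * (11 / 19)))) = 98.64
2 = 2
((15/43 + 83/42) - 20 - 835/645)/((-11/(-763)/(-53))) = 197914243/2838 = 69737.22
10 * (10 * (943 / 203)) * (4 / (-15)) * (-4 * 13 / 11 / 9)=3922880 / 60291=65.07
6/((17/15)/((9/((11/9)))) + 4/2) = 7290/2617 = 2.79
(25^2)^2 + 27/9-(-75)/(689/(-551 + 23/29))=7803941368/19981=390568.11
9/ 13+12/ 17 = 309/ 221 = 1.40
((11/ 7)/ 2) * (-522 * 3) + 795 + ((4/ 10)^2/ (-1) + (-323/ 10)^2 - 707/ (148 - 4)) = 15190351/ 25200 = 602.79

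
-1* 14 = -14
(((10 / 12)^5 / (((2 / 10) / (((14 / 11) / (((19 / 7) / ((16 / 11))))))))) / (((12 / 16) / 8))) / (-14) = -1750000 / 1675971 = -1.04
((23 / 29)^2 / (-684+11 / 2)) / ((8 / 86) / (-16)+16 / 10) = -39560 / 68027649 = -0.00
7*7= 49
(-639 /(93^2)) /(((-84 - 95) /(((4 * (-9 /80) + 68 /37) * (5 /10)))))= 72917 /254588120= 0.00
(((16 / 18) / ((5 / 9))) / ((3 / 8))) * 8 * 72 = 12288 / 5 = 2457.60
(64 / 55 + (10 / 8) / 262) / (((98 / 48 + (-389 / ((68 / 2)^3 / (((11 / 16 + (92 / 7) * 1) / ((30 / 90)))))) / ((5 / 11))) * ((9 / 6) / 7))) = 518813271648 / 108304379821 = 4.79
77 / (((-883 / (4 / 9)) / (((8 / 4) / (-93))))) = 616 / 739071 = 0.00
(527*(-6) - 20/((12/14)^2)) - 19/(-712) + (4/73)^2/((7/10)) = -762336698315/239037624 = -3189.19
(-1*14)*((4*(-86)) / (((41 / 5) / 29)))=698320 / 41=17032.20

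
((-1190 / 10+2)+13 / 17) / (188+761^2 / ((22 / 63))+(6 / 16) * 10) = -86944 / 1240620611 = -0.00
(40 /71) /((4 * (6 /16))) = 80 /213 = 0.38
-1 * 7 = -7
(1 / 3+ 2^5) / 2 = 97 / 6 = 16.17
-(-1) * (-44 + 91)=47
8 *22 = 176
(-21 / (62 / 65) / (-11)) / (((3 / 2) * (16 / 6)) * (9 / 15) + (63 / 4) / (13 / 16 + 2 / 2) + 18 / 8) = 131950 / 879439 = 0.15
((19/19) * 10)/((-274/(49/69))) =-245/9453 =-0.03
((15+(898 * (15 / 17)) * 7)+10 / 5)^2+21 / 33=98397061674 / 3179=30952205.62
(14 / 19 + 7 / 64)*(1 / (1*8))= 1029 / 9728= 0.11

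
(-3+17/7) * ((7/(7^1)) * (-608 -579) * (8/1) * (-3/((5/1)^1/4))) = -455808/35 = -13023.09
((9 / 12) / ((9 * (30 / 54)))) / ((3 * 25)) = 1 / 500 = 0.00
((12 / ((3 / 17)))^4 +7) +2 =21381385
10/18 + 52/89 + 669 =536782/801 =670.14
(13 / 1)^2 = 169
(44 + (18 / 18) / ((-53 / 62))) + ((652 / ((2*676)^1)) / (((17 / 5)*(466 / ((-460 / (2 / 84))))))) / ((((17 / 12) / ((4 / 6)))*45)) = 77386209610 / 1809412527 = 42.77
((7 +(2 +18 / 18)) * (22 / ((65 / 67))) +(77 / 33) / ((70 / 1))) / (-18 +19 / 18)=-265359 / 19825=-13.39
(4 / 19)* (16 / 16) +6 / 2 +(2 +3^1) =156 / 19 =8.21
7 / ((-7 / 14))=-14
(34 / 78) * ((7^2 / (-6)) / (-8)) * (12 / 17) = 49 / 156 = 0.31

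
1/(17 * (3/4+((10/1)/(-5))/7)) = 28/221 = 0.13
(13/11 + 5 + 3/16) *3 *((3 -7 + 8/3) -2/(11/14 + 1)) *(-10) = 25783/55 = 468.78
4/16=1/4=0.25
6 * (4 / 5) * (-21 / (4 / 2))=-252 / 5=-50.40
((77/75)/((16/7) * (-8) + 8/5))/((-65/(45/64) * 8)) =1617/19435520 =0.00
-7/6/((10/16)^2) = -224/75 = -2.99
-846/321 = -282/107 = -2.64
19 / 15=1.27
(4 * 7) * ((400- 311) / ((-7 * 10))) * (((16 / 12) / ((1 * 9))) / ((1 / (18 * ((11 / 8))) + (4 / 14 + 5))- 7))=6853 / 2175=3.15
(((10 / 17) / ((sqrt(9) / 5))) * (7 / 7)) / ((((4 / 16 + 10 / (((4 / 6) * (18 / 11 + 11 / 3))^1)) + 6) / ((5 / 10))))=3500 / 64821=0.05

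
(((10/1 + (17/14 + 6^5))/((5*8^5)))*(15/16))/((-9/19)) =-2071399/22020096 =-0.09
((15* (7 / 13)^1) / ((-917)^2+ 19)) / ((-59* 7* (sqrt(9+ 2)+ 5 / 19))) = 1425 / 2545077016456 - 5415* sqrt(11) / 2545077016456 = -0.00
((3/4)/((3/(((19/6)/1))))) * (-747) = -4731/8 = -591.38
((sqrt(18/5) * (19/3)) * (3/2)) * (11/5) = 627 * sqrt(10)/50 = 39.65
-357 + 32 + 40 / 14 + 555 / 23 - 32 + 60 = -43472 / 161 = -270.01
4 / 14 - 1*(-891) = 6239 / 7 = 891.29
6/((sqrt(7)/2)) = 12* sqrt(7)/7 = 4.54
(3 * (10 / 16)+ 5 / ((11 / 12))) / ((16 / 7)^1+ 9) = 4515 / 6952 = 0.65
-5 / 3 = -1.67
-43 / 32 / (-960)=43 / 30720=0.00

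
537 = 537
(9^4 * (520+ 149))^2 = 19266033497481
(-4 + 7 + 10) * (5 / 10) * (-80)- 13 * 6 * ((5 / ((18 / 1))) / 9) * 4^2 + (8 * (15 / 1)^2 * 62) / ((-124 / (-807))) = 19595020 / 27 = 725741.48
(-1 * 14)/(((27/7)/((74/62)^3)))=-4963994/804357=-6.17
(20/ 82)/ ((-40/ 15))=-15/ 164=-0.09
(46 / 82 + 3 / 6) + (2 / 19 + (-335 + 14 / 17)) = -8820109 / 26486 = -333.01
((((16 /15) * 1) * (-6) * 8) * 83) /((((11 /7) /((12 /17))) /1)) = -1784832 /935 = -1908.91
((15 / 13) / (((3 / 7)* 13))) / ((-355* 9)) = -7 / 107991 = -0.00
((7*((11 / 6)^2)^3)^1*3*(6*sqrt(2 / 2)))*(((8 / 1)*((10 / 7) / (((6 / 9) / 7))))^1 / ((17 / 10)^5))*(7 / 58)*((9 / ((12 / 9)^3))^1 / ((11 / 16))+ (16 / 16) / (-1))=24537629703125 / 1111748031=22071.21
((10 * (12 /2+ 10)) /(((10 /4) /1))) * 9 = 576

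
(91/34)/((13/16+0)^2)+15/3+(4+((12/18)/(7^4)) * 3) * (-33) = -122.97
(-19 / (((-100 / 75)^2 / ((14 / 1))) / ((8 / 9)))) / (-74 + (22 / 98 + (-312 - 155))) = 6517 / 26498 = 0.25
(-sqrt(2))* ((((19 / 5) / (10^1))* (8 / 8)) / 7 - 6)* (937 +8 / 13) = 25365309* sqrt(2) / 4550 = 7883.95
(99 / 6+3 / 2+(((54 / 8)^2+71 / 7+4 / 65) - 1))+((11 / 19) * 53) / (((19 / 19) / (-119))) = -494999443 / 138320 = -3578.65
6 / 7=0.86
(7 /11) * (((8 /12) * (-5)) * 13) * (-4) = 3640 /33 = 110.30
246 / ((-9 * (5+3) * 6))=-0.57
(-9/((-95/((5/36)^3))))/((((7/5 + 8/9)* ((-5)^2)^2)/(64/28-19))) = -13/4383680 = -0.00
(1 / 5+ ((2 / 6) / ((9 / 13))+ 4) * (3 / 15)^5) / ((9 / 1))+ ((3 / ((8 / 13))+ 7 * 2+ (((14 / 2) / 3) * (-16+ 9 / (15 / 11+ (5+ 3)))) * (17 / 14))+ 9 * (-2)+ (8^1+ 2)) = -19843398421 / 625725000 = -31.71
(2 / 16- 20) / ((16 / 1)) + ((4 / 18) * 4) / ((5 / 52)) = 46093 / 5760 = 8.00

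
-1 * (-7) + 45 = 52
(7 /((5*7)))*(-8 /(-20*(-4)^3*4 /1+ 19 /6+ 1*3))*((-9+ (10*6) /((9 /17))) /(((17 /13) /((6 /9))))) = -130208 /7843035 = -0.02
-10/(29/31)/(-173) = 310/5017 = 0.06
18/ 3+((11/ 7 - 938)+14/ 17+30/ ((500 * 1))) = -5530793/ 5950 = -929.55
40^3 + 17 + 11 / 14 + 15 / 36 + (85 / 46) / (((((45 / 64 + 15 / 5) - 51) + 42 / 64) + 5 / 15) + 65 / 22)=11324546913847 / 176895852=64018.16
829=829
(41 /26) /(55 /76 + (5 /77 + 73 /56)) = 239932 /318331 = 0.75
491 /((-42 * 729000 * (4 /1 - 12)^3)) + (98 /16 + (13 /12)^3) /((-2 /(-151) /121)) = 1059254208936491 /15676416000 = 67569.92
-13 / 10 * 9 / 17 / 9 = -13 / 170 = -0.08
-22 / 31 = -0.71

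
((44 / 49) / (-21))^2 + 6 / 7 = 909514 / 1058841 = 0.86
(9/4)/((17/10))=45/34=1.32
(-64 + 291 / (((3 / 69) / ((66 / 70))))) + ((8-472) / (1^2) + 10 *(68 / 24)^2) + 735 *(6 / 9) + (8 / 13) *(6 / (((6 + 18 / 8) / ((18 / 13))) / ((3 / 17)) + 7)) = 30541811243 / 4807530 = 6352.91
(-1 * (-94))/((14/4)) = 188/7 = 26.86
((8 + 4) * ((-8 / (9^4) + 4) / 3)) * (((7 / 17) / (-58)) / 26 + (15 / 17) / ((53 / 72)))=42719265484 / 2228620797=19.17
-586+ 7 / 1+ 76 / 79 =-45665 / 79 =-578.04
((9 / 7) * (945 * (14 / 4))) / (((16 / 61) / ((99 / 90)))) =1141371 / 64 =17833.92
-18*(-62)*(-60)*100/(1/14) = -93744000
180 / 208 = 45 / 52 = 0.87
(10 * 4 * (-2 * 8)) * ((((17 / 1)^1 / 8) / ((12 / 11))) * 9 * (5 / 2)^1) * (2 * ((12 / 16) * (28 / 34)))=-34650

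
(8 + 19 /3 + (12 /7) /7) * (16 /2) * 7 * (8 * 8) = 1097216 /21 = 52248.38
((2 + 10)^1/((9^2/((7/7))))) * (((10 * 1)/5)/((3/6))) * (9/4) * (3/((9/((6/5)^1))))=8/15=0.53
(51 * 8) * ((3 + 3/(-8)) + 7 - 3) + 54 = 2757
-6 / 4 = -3 / 2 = -1.50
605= 605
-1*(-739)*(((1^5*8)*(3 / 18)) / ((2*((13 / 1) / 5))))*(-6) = -1136.92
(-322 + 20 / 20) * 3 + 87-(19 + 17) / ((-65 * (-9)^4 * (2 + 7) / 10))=-74716660 / 85293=-876.00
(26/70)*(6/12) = 13/70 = 0.19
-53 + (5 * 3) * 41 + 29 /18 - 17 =9839 /18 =546.61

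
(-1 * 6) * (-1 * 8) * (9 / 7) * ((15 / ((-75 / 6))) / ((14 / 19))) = -100.51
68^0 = 1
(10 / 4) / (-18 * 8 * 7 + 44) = -5 / 1928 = -0.00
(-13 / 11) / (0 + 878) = -13 / 9658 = -0.00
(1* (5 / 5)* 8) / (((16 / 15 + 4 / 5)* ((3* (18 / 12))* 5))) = 4 / 21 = 0.19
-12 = -12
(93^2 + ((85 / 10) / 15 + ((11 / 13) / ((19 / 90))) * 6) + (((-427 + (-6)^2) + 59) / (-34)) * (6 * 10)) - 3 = 1166041003 / 125970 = 9256.50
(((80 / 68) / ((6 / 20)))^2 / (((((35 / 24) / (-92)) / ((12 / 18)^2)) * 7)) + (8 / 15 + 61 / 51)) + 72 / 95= -2147093653 / 36322965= -59.11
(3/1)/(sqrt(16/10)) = 3* sqrt(10)/4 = 2.37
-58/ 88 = -29/ 44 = -0.66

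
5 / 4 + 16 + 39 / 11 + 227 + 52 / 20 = 55087 / 220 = 250.40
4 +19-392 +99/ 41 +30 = -13800/ 41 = -336.59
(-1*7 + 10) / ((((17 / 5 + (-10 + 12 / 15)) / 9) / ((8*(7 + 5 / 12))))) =-8010 / 29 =-276.21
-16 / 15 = -1.07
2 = 2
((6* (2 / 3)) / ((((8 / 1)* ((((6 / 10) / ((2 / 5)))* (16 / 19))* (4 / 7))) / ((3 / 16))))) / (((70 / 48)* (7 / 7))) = 57 / 640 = 0.09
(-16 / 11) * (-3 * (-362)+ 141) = -19632 / 11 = -1784.73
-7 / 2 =-3.50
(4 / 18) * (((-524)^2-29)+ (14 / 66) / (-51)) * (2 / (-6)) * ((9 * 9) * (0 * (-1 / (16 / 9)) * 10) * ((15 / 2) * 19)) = 0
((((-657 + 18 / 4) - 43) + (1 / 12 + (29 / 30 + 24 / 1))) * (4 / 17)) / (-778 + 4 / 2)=13409 / 65960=0.20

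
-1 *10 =-10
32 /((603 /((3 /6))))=16 /603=0.03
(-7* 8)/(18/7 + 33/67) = -26264/1437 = -18.28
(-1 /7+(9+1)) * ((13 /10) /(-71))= -897 /4970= -0.18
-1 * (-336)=336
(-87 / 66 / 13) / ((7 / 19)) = -551 / 2002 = -0.28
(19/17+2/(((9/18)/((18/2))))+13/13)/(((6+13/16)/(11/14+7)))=5184/119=43.56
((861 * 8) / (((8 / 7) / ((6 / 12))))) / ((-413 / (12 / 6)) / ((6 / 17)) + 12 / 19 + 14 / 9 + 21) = -2061234 / 384337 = -5.36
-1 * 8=-8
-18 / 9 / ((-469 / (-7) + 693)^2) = -0.00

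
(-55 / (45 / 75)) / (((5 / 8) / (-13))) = 1906.67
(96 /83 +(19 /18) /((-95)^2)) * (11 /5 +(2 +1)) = 10671479 /1774125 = 6.02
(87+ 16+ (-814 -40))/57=-751/57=-13.18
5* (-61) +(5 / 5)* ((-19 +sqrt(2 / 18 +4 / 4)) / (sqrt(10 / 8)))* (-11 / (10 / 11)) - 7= -312 +121* sqrt(5)* (57 - sqrt(10)) / 75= -117.78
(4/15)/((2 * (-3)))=-2/45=-0.04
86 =86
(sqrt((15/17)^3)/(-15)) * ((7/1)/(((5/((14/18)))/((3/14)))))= -0.01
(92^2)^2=71639296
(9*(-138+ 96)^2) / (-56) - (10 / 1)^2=-767 / 2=-383.50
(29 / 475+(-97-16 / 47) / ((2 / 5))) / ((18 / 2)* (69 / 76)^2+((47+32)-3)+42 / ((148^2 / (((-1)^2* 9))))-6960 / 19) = 2260438927112 / 2628275340475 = 0.86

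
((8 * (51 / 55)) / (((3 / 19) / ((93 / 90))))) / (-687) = -40052 / 566775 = -0.07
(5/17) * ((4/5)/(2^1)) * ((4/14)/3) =4/357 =0.01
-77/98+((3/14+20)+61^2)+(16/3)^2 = 237439/63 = 3768.87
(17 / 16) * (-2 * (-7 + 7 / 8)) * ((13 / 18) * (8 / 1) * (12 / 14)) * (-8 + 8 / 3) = -343.78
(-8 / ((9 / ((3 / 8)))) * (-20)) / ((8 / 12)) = 10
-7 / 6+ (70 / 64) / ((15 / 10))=-7 / 16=-0.44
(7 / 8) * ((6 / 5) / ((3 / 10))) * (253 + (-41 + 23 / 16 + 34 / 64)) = 47929 / 64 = 748.89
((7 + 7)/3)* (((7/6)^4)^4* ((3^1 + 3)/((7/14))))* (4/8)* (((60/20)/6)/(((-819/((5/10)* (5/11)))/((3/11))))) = -166164652848005/13312817653284864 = -0.01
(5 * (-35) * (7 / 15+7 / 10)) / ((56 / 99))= -360.94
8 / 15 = 0.53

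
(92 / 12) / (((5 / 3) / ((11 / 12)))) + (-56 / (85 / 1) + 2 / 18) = 11227 / 3060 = 3.67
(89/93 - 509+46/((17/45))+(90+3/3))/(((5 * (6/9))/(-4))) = 186734/527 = 354.33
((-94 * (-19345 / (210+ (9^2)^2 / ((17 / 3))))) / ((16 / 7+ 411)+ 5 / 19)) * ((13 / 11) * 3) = 26724556495 / 2344762761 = 11.40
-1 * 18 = -18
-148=-148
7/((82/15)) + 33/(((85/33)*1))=98223/6970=14.09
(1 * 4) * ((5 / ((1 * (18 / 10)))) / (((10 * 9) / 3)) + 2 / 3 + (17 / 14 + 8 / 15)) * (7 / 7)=9476 / 945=10.03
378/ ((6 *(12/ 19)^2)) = 2527/ 16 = 157.94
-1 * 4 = -4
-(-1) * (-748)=-748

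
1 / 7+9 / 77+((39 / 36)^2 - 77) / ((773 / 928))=-48625114 / 535689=-90.77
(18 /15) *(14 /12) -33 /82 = 409 /410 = 1.00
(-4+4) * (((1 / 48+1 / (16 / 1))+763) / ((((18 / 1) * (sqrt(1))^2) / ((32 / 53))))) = 0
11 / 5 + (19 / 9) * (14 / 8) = 1061 / 180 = 5.89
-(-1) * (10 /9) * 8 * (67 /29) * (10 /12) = 13400 /783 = 17.11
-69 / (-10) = 69 / 10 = 6.90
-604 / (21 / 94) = -56776 / 21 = -2703.62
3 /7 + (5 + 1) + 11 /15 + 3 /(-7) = 101 /15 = 6.73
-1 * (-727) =727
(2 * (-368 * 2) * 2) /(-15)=2944 /15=196.27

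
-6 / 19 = -0.32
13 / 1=13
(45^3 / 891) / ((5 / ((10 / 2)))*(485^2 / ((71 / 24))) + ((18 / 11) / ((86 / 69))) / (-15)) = 5724375 / 4450452101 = 0.00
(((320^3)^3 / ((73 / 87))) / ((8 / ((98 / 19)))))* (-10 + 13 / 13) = -337479700983054336000000000 / 1387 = -243316294868820718096611.40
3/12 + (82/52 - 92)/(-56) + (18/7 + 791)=1158155/1456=795.44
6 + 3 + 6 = 15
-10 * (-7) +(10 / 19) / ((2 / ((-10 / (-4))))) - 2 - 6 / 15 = 12969 / 190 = 68.26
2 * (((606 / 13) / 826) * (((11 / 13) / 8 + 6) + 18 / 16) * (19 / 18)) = 180386 / 209391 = 0.86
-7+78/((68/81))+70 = 5301/34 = 155.91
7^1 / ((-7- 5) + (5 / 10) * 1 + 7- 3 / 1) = -14 / 15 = -0.93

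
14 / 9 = 1.56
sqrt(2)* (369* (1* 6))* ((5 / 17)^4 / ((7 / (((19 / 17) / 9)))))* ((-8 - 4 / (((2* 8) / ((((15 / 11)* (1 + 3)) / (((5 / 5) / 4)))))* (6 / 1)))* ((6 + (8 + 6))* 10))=-8179500000* sqrt(2) / 15618427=-740.64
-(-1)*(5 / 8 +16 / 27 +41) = 9119 / 216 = 42.22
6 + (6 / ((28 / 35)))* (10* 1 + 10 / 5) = 96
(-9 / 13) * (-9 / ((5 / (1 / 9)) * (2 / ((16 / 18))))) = 4 / 65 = 0.06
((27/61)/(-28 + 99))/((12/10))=45/8662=0.01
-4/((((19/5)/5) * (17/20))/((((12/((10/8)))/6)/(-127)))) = 3200/41021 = 0.08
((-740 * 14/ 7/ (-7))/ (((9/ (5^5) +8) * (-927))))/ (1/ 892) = -4125500000/ 162283401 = -25.42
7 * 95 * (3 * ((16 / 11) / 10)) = 3192 / 11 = 290.18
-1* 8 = -8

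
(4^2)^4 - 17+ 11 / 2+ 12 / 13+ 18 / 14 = 11925861 / 182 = 65526.71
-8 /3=-2.67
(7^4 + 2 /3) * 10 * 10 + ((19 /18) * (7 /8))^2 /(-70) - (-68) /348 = 1444228941757 /6013440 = 240166.85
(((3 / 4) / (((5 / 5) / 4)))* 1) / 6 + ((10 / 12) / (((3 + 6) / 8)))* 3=49 / 18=2.72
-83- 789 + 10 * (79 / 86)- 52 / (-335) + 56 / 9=-111032711 / 129645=-856.44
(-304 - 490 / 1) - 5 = -799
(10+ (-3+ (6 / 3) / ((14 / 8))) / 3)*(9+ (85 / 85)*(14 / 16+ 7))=8865 / 56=158.30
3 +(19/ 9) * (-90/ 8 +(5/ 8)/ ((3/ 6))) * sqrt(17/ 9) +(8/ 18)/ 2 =-25.79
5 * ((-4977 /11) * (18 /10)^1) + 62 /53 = -2373347 /583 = -4070.92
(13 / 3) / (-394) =-13 / 1182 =-0.01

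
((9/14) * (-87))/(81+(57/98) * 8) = -1827/2798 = -0.65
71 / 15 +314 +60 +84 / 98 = 39857 / 105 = 379.59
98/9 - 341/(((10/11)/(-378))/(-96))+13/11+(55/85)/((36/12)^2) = -38180584724/2805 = -13611616.66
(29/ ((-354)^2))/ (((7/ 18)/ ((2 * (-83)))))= -2407/ 24367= -0.10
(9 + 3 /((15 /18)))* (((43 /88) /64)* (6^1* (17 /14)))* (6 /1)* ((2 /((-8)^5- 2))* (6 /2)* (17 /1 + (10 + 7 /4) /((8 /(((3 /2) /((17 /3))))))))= -197684631 /14764851200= -0.01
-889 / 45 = -19.76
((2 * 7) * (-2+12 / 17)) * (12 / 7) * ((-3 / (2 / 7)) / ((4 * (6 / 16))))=3696 / 17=217.41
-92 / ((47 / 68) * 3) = -6256 / 141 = -44.37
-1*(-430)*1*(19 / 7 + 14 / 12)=35045 / 21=1668.81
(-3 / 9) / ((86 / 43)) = -0.17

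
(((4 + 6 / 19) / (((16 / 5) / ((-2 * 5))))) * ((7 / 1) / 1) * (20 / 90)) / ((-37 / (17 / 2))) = 121975 / 25308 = 4.82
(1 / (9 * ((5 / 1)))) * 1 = 1 / 45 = 0.02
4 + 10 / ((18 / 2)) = 46 / 9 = 5.11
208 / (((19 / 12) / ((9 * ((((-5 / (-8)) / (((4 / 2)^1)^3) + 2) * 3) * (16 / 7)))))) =16848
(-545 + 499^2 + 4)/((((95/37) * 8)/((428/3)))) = 32788438/19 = 1725707.26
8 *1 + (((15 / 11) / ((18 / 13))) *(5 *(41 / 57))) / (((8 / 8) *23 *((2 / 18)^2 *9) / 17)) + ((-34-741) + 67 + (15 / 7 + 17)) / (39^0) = -44234649 / 67298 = -657.30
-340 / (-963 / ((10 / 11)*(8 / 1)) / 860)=23392000 / 10593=2208.25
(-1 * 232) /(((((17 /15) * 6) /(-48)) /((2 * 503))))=28007040 /17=1647472.94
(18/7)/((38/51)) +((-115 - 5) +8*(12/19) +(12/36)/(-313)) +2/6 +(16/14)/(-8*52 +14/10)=-1370477995/12328131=-111.17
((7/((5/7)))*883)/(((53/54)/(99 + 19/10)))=1178722881/1325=889602.17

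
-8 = -8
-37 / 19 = -1.95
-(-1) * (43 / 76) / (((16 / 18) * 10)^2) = 3483 / 486400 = 0.01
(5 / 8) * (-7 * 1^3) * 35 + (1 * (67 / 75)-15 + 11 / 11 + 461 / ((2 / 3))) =315161 / 600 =525.27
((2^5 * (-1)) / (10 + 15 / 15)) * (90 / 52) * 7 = -5040 / 143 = -35.24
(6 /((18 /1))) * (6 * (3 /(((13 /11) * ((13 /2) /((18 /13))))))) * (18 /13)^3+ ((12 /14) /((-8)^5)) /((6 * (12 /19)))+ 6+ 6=197571200983109 /13285849694208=14.87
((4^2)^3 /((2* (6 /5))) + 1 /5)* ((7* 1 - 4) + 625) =16078684 /15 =1071912.27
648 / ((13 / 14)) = 9072 / 13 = 697.85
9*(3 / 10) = 27 / 10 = 2.70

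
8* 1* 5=40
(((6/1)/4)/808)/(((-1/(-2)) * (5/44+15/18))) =99/25250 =0.00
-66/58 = -33/29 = -1.14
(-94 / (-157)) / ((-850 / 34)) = -94 / 3925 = -0.02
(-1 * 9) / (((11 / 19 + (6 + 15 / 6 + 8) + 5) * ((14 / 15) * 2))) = -2565 / 11746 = -0.22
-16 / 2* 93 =-744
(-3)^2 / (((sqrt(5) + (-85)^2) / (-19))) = -247095 / 10440124 + 171*sqrt(5) / 52200620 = -0.02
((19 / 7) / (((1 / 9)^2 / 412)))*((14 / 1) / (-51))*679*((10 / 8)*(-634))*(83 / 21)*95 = 5023970764994.12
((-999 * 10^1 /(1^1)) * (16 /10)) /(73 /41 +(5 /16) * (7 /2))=-2330112 /419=-5561.13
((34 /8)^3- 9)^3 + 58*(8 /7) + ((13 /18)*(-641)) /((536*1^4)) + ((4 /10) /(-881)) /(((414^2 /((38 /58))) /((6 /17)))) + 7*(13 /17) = 1187003879970712772629511 /3813511258558955520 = 311262.72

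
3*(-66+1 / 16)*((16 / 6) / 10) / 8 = -211 / 32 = -6.59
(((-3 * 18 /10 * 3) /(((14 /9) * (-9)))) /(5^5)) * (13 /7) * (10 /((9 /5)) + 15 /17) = 23049 /5206250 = 0.00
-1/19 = -0.05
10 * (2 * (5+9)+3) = 310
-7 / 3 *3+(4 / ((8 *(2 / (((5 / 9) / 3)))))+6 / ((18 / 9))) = -427 / 108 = -3.95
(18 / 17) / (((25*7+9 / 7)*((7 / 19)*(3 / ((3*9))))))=1539 / 10489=0.15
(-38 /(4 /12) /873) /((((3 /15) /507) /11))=-3641.34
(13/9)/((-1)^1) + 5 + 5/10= 4.06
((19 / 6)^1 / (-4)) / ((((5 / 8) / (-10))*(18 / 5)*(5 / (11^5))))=3059969 / 27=113332.19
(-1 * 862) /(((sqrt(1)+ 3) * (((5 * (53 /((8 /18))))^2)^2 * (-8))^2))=-220672 /1046904501048528202062890625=-0.00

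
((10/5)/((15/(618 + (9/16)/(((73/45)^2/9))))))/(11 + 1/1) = 6.89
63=63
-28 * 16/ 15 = -448/ 15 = -29.87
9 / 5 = 1.80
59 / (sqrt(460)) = 59 * sqrt(115) / 230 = 2.75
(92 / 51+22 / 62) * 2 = 6826 / 1581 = 4.32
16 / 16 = 1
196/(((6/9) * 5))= 294/5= 58.80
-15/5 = -3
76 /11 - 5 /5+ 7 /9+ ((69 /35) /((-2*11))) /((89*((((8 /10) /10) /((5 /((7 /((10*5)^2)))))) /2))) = -16519268 /431739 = -38.26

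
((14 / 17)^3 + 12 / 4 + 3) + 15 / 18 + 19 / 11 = 2956949 / 324258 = 9.12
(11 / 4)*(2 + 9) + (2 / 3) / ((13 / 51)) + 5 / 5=1761 / 52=33.87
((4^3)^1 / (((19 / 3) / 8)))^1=1536 / 19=80.84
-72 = -72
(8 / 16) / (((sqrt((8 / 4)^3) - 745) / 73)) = -0.05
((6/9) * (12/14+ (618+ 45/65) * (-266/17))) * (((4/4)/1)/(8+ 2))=-998316/1547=-645.32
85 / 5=17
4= 4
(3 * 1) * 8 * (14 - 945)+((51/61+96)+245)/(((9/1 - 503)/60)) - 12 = -25958724/1159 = -22397.52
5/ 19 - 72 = -1363/ 19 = -71.74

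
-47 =-47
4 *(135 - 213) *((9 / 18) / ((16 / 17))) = -663 / 4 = -165.75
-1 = -1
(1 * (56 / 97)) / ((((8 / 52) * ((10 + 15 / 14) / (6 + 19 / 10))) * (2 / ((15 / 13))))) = 23226 / 15035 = 1.54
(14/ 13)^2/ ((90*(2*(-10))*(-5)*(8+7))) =49/ 5703750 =0.00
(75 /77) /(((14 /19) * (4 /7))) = 2.31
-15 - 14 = -29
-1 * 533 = -533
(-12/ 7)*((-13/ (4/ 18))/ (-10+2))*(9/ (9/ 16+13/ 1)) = -12636/ 1519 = -8.32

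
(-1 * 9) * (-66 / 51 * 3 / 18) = 33 / 17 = 1.94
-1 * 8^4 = -4096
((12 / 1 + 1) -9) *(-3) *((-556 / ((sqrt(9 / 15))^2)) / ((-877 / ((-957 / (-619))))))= -10641840 / 542863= -19.60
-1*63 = -63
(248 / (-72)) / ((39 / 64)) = -1984 / 351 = -5.65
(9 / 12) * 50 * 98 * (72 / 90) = 2940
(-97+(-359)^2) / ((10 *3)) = 21464 / 5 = 4292.80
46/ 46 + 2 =3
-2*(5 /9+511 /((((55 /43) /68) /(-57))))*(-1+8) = 10731081998 /495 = 21678953.53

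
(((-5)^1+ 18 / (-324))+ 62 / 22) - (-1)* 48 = 9061 / 198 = 45.76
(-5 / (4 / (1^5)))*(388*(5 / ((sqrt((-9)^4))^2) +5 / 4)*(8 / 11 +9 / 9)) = -1047.80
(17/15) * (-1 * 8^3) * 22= -191488/15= -12765.87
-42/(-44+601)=-42/557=-0.08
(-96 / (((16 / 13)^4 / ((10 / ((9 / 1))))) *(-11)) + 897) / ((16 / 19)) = 578630351 / 540672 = 1070.21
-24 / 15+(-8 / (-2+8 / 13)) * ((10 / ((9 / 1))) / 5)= -128 / 405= -0.32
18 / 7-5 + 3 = 4 / 7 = 0.57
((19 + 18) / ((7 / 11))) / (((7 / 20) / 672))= 111634.29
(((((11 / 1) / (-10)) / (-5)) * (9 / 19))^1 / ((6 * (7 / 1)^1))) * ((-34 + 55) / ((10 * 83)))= 0.00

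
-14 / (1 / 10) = -140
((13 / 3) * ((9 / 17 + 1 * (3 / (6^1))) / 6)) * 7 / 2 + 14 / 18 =3.38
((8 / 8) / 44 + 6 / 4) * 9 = 603 / 44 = 13.70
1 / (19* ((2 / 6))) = 3 / 19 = 0.16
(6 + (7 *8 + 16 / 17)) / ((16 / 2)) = 535 / 68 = 7.87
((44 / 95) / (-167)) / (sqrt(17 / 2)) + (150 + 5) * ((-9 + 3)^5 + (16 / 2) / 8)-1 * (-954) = -1204171.00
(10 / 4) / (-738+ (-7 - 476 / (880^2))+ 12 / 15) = -484000 / 144077239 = -0.00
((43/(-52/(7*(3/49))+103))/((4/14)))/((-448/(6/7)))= 387/24640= 0.02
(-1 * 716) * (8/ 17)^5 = -23461888/ 1419857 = -16.52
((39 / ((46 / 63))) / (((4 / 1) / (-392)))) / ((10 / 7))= -842751 / 230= -3664.13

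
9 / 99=1 / 11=0.09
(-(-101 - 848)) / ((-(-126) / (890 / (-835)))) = -84461 / 10521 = -8.03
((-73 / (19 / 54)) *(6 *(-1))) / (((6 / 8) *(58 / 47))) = 741096 / 551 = 1345.00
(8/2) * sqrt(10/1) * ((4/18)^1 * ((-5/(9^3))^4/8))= 625 * sqrt(10)/2541865828329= 0.00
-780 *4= -3120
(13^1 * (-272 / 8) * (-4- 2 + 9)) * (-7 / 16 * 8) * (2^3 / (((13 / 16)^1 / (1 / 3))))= 15232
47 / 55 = 0.85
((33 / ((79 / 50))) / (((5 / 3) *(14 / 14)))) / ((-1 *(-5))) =198 / 79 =2.51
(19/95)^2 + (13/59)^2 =7706/87025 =0.09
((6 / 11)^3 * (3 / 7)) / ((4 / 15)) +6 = 6.26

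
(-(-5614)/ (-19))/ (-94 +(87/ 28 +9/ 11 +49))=1729112/ 240369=7.19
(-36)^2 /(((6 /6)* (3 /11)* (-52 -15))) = -4752 /67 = -70.93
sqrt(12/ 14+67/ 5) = sqrt(17465)/ 35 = 3.78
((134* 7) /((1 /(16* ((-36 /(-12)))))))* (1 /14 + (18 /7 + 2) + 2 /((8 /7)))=287832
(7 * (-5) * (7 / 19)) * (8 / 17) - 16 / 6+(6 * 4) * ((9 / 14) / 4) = -33085 / 6783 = -4.88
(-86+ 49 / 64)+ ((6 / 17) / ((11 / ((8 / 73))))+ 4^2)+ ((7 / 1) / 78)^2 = -91986235805 / 1328842944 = -69.22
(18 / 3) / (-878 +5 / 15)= -0.01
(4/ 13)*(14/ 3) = 56/ 39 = 1.44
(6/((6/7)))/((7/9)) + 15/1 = 24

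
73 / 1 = 73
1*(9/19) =9/19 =0.47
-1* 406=-406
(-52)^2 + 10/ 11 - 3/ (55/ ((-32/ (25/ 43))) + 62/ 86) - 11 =11394847/ 4213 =2704.69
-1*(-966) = 966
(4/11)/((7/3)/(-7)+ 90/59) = 708/2321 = 0.31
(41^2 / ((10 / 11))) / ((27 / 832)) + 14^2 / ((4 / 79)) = 8214841 / 135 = 60850.67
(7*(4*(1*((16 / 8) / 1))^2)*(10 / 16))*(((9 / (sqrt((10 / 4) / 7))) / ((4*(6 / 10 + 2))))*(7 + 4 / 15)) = 2289*sqrt(70) / 26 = 736.58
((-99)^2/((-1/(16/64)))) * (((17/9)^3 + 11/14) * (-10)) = 46464605/252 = 184383.35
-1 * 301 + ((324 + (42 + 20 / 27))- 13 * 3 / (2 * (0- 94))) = 65.95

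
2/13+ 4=54/13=4.15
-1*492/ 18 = -82/ 3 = -27.33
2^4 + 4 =20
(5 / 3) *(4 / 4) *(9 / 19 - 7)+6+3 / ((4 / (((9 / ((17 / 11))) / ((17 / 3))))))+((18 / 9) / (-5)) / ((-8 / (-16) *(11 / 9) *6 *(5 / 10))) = -15672659 / 3624060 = -4.32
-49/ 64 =-0.77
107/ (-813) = -0.13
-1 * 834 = -834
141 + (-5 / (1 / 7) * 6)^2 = 44241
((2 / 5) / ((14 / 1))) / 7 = 1 / 245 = 0.00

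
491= 491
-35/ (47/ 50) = -1750/ 47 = -37.23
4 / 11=0.36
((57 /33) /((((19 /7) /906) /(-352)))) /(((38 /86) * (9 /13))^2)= -21138714688 /9747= -2168740.61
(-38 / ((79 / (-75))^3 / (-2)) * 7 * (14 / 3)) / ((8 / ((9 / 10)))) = -235659375 / 986078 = -238.99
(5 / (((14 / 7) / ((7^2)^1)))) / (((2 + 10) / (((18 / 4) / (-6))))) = -245 / 32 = -7.66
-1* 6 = -6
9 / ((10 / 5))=9 / 2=4.50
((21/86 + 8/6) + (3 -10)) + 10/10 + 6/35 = -38387/9030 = -4.25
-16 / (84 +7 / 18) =-0.19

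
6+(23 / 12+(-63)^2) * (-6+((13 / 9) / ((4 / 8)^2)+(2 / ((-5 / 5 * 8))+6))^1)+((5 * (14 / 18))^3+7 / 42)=256786751 / 11664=22015.33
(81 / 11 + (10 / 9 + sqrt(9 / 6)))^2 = 839* sqrt(6) / 99 + 1437245 / 19602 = 94.08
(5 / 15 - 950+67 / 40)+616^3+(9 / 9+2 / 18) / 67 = 5637904026361 / 24120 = 233743948.02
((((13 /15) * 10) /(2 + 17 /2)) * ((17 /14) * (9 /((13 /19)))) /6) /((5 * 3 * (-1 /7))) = -323 /315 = -1.03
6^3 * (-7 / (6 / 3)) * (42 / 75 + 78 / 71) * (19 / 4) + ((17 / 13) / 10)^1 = -274863469 / 46150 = -5955.87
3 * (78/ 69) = 78/ 23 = 3.39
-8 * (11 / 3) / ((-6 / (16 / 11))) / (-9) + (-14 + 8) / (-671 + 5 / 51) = -1082519 / 1385748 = -0.78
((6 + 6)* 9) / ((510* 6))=3 / 85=0.04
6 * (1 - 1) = 0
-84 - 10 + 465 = 371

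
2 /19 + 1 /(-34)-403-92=-319721 /646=-494.92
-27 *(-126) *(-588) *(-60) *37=4440834720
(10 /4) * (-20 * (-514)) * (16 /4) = 102800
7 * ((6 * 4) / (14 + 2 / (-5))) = 210 / 17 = 12.35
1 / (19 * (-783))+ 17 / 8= 2.12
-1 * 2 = -2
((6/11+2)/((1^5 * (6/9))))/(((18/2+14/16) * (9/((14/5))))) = 1568/13035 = 0.12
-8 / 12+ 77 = 76.33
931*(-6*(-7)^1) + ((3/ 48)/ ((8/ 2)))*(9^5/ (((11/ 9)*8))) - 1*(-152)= 221609969/ 5632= 39348.36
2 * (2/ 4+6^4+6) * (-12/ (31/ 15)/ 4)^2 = 5275125/ 961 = 5489.20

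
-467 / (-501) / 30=467 / 15030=0.03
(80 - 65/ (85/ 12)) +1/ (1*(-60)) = 72223/ 1020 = 70.81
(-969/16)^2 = 938961/256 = 3667.82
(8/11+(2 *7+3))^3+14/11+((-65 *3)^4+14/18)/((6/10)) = 86602418228323/35937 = 2409839948.47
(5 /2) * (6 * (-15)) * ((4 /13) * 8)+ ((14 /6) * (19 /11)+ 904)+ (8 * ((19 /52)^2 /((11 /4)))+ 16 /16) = 1983028 /5577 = 355.57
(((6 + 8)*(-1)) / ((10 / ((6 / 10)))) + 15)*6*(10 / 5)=4248 / 25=169.92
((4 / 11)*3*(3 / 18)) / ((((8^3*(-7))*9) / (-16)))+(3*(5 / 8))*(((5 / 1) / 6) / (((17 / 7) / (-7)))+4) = 3.00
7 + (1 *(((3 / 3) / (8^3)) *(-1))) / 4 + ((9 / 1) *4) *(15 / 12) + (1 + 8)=124927 / 2048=61.00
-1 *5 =-5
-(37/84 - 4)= 299/84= 3.56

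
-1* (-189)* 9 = 1701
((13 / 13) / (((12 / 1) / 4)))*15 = 5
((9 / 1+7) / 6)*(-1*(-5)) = 40 / 3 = 13.33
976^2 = 952576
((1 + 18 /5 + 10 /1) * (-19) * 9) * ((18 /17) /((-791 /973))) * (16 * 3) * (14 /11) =20988217152 /105655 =198648.59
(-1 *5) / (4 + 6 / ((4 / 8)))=-5 / 16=-0.31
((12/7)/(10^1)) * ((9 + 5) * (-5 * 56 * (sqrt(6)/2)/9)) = -112 * sqrt(6)/3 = -91.45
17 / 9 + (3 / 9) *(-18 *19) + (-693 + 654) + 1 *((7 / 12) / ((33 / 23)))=-6631 / 44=-150.70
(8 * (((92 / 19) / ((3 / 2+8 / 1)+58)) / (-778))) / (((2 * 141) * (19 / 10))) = -736 / 534613203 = -0.00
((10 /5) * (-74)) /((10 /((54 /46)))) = -1998 /115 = -17.37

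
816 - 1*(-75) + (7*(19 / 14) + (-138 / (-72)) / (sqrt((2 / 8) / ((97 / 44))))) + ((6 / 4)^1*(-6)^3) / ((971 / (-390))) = 23*sqrt(1067) / 132 + 2001491 / 1942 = 1036.33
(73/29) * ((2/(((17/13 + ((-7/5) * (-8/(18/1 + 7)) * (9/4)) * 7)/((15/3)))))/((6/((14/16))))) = 4151875/9459336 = 0.44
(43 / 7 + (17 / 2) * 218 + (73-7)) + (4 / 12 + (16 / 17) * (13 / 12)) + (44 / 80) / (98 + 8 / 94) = 21137188123 / 10971800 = 1926.50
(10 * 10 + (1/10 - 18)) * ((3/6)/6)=821/120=6.84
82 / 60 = 41 / 30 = 1.37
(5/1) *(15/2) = 37.50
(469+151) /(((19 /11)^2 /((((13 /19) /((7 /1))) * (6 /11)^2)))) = 290160 /48013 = 6.04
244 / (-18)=-122 / 9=-13.56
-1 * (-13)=13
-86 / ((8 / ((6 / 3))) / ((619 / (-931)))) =14.29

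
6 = 6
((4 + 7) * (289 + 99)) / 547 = 4268 / 547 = 7.80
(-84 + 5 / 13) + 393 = 309.38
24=24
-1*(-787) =787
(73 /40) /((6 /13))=949 /240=3.95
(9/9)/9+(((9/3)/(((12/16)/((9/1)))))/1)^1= 325/9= 36.11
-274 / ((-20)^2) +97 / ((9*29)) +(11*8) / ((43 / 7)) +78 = 206530649 / 2244600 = 92.01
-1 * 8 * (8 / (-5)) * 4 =256 / 5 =51.20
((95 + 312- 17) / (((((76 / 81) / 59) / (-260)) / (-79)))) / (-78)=-122700825 / 19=-6457938.16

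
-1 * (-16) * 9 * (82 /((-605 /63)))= -743904 /605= -1229.59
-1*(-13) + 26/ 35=481/ 35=13.74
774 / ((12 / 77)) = 9933 / 2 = 4966.50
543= 543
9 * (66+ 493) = 5031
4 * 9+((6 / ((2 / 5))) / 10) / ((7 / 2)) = 255 / 7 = 36.43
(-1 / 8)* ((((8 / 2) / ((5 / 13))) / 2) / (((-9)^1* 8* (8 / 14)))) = 91 / 5760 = 0.02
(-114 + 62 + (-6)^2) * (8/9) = -128/9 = -14.22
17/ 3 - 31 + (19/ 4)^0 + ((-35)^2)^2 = 4501802/ 3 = 1500600.67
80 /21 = 3.81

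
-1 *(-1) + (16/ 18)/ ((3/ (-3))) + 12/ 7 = 115/ 63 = 1.83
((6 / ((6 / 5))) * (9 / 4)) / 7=45 / 28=1.61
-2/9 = -0.22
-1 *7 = -7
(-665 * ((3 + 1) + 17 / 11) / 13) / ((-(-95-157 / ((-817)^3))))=-3160236682835 / 1058346239522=-2.99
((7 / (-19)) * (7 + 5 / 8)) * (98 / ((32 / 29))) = -606767 / 2432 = -249.49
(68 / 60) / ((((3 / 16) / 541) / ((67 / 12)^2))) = 101939.09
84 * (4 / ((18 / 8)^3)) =7168 / 243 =29.50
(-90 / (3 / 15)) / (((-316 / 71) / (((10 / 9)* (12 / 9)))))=35500 / 237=149.79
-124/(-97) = 124/97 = 1.28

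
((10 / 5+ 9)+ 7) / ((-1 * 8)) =-9 / 4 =-2.25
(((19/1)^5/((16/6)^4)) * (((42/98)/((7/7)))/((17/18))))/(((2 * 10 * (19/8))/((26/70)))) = 3705156351/21324800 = 173.75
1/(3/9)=3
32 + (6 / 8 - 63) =-121 / 4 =-30.25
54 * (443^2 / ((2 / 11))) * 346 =20166939738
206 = 206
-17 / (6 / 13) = -221 / 6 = -36.83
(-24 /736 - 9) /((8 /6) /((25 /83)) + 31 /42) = -1.75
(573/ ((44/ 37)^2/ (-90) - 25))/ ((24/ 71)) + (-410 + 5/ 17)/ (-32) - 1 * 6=-51105342347/ 838354592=-60.96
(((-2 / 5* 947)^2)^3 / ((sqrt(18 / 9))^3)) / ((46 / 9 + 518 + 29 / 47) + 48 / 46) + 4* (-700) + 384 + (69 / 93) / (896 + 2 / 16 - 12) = -529739224 / 219263 + 112276291673249536672656* sqrt(2) / 79773484375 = 1990418940184.78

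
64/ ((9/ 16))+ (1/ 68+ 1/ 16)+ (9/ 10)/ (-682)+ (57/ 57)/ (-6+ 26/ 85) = 5219213647/ 45912240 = 113.68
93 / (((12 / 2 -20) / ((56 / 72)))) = -31 / 6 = -5.17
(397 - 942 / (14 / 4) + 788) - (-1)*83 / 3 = 19814 / 21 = 943.52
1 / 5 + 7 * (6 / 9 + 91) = 9628 / 15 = 641.87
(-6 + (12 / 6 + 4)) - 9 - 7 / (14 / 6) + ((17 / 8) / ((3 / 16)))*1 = -2 / 3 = -0.67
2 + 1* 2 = 4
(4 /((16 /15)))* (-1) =-15 /4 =-3.75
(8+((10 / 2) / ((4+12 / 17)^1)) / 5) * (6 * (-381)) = -750951 / 40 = -18773.78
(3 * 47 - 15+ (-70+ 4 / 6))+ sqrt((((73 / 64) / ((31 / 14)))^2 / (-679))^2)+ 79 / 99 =543042682309 / 9449966592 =57.47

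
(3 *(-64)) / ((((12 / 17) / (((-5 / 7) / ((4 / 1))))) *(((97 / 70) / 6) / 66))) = 1346400 / 97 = 13880.41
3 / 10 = 0.30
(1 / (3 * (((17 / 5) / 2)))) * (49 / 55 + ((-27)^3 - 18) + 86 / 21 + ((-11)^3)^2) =4046808118 / 11781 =343502.94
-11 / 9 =-1.22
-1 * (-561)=561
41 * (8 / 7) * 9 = 2952 / 7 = 421.71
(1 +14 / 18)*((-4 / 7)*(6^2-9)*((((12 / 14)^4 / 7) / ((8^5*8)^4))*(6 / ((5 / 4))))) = -729 / 339100155238727349698560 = -0.00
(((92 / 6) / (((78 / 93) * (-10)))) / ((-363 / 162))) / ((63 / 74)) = 52762 / 55055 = 0.96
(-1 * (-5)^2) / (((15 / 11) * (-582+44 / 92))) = 253 / 8025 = 0.03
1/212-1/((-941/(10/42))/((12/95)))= 126001/26532436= 0.00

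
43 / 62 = 0.69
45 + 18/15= 231/5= 46.20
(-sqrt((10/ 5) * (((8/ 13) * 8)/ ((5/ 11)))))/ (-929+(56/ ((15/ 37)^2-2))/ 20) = 2872 * sqrt(1430)/ 21713809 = 0.01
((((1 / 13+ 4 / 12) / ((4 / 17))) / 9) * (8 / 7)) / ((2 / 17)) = 4624 / 2457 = 1.88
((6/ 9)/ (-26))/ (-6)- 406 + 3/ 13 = -94949/ 234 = -405.76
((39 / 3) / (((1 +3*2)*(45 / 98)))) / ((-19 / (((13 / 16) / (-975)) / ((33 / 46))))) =2093 / 8464500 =0.00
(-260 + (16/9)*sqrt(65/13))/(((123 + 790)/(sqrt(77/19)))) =-260*sqrt(1463)/17347 + 16*sqrt(7315)/156123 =-0.56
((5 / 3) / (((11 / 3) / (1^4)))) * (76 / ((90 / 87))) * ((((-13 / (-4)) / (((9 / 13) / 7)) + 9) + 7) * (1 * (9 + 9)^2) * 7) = 40706778 / 11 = 3700616.18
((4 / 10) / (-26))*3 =-3 / 65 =-0.05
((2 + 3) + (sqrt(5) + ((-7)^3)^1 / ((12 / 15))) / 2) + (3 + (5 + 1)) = -1603 / 8 + sqrt(5) / 2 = -199.26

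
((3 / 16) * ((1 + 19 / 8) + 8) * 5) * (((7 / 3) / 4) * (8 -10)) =-3185 / 256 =-12.44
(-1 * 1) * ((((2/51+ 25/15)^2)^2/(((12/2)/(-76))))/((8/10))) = 67191695/501126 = 134.08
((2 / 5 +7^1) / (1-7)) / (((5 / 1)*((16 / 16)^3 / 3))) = -0.74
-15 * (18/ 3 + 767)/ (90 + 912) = -3865/ 334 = -11.57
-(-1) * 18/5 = 18/5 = 3.60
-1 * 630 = -630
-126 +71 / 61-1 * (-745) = 37830 / 61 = 620.16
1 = 1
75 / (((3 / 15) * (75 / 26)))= 130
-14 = -14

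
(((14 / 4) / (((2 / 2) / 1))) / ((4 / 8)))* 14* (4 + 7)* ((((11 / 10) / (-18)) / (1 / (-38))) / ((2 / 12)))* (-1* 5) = -225302 / 3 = -75100.67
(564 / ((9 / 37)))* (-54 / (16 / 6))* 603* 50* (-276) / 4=97678673550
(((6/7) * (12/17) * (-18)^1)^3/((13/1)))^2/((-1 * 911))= -4738381338321616896/437206741518207479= -10.84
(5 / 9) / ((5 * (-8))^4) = 1 / 4608000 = 0.00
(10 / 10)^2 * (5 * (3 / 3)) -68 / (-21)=173 / 21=8.24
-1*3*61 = -183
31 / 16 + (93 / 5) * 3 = 4619 / 80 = 57.74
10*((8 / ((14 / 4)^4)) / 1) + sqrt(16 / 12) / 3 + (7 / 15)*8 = 2*sqrt(3) / 9 + 153656 / 36015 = 4.65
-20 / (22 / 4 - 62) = 40 / 113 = 0.35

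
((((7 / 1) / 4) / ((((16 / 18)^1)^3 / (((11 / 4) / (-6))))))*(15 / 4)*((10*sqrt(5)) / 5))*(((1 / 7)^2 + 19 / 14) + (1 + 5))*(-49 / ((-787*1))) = -202920795*sqrt(5) / 51576832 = -8.80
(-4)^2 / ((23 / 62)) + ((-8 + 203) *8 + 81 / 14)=518071 / 322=1608.92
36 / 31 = 1.16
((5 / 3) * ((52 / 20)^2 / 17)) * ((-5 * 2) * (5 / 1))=-1690 / 51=-33.14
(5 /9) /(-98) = -5 /882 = -0.01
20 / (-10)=-2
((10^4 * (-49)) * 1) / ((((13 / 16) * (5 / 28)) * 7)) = -6272000 / 13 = -482461.54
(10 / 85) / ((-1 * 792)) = -1 / 6732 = -0.00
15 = 15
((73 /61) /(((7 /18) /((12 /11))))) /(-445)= -15768 /2090165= -0.01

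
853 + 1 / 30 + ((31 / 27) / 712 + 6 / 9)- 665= 18137999 / 96120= 188.70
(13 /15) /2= 0.43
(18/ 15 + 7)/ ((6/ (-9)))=-123/ 10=-12.30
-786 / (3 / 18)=-4716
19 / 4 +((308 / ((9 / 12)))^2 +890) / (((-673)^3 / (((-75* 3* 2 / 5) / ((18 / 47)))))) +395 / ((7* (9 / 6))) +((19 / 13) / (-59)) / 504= 1669305112991921 / 39278042737752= 42.50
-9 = -9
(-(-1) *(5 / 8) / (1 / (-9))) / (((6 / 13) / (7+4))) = -2145 / 16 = -134.06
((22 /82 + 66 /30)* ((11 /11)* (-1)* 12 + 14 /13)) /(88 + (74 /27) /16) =-15520032 /50754925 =-0.31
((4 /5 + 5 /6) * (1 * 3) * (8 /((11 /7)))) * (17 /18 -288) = -3544562 /495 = -7160.73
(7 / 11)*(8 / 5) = 56 / 55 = 1.02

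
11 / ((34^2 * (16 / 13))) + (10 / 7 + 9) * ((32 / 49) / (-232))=-3978411 / 183979712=-0.02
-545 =-545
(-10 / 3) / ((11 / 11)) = -10 / 3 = -3.33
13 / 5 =2.60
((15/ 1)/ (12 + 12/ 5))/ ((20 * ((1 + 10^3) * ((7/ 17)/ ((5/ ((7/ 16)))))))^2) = 14450/ 7217413203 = 0.00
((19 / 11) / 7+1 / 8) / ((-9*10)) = -229 / 55440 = -0.00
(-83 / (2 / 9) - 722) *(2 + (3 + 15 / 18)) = -76685 / 12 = -6390.42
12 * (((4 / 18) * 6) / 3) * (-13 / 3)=-208 / 9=-23.11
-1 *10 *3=-30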